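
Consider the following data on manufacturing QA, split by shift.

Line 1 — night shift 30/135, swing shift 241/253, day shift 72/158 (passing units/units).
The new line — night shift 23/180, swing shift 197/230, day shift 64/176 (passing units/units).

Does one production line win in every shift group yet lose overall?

Night shift: Line 1 30/135 = 22.2%, the new line 23/180 = 12.8% → Line 1
Swing shift: Line 1 241/253 = 95.3%, the new line 197/230 = 85.7% → Line 1
Day shift: Line 1 72/158 = 45.6%, the new line 64/176 = 36.4% → Line 1
Overall: Line 1 343/546 = 62.8%, the new line 284/586 = 48.5% → Line 1
Line 1 wins overall and in every shift group — no reversal.

No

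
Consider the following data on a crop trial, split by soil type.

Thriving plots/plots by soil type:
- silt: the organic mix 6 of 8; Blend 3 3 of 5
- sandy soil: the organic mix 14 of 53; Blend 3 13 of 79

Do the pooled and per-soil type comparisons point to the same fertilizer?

Silt: the organic mix 6/8 = 75.0%, Blend 3 3/5 = 60.0% → the organic mix
Sandy soil: the organic mix 14/53 = 26.4%, Blend 3 13/79 = 16.5% → the organic mix
Overall: the organic mix 20/61 = 32.8%, Blend 3 16/84 = 19.0% → the organic mix
The organic mix wins overall and in every soil group — no reversal.

Yes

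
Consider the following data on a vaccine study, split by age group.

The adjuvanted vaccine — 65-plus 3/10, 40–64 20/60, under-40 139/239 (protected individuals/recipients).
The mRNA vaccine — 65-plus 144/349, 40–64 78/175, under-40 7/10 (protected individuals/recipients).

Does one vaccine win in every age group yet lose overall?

Yes

65-plus: the adjuvanted vaccine 3/10 = 30.0%, the mRNA vaccine 144/349 = 41.3% → the mRNA vaccine
40–64: the adjuvanted vaccine 20/60 = 33.3%, the mRNA vaccine 78/175 = 44.6% → the mRNA vaccine
Under-40: the adjuvanted vaccine 139/239 = 58.2%, the mRNA vaccine 7/10 = 70.0% → the mRNA vaccine
Overall: the adjuvanted vaccine 162/309 = 52.4%, the mRNA vaccine 229/534 = 42.9% → the adjuvanted vaccine
The mRNA vaccine wins each age group but the adjuvanted vaccine wins overall — the comparison reverses. The mRNA vaccine's recipients skew toward 65-plus, which has a lower base rate.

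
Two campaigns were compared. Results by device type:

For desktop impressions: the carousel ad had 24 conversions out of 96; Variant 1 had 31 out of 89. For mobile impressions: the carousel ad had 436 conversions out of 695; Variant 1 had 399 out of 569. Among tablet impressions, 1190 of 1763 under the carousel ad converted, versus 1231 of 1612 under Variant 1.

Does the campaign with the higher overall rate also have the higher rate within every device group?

Desktop: the carousel ad 24/96 = 25.0%, Variant 1 31/89 = 34.8% → Variant 1
Mobile: the carousel ad 436/695 = 62.7%, Variant 1 399/569 = 70.1% → Variant 1
Tablet: the carousel ad 1190/1763 = 67.5%, Variant 1 1231/1612 = 76.4% → Variant 1
Overall: the carousel ad 1650/2554 = 64.6%, Variant 1 1661/2270 = 73.2% → Variant 1
Variant 1 wins overall and in every device group — no reversal.

Yes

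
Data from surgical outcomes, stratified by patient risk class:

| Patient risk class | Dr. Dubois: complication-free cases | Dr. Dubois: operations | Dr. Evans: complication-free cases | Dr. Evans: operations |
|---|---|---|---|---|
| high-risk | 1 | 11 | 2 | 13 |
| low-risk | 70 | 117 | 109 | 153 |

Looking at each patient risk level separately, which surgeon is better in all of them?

High-risk: Dr. Dubois 1/11 = 9.1%, Dr. Evans 2/13 = 15.4% → Dr. Evans
Low-risk: Dr. Dubois 70/117 = 59.8%, Dr. Evans 109/153 = 71.2% → Dr. Evans
Dr. Evans has the higher rate in both groups.

Dr. Evans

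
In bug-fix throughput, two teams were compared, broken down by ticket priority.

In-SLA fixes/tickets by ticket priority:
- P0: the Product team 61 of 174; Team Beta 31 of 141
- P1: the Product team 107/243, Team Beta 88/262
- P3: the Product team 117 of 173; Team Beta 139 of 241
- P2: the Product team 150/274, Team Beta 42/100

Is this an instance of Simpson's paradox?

No

P0: the Product team 61/174 = 35.1%, Team Beta 31/141 = 22.0% → the Product team
P1: the Product team 107/243 = 44.0%, Team Beta 88/262 = 33.6% → the Product team
P3: the Product team 117/173 = 67.6%, Team Beta 139/241 = 57.7% → the Product team
P2: the Product team 150/274 = 54.7%, Team Beta 42/100 = 42.0% → the Product team
Overall: the Product team 435/864 = 50.3%, Team Beta 300/744 = 40.3% → the Product team
The Product team wins overall and in every ticket group — no reversal.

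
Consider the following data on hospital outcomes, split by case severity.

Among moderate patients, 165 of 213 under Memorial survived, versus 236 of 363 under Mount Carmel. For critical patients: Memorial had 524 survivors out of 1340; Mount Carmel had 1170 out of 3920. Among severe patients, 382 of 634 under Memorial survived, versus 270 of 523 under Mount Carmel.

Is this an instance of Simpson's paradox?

No

Moderate: Memorial 165/213 = 77.5%, Mount Carmel 236/363 = 65.0% → Memorial
Critical: Memorial 524/1340 = 39.1%, Mount Carmel 1170/3920 = 29.8% → Memorial
Severe: Memorial 382/634 = 60.3%, Mount Carmel 270/523 = 51.6% → Memorial
Overall: Memorial 1071/2187 = 49.0%, Mount Carmel 1676/4806 = 34.9% → Memorial
Memorial wins overall and in every case group — no reversal.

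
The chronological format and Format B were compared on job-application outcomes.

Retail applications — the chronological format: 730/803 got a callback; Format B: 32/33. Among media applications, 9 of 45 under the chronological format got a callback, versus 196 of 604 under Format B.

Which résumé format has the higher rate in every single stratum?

Format B

Retail: the chronological format 730/803 = 90.9%, Format B 32/33 = 97.0% → Format B
Media: the chronological format 9/45 = 20.0%, Format B 196/604 = 32.5% → Format B
Format B has the higher rate in both groups.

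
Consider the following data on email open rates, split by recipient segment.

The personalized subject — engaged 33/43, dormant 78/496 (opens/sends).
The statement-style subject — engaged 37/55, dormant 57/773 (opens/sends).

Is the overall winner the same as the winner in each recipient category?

Engaged: the personalized subject 33/43 = 76.7%, the statement-style subject 37/55 = 67.3% → the personalized subject
Dormant: the personalized subject 78/496 = 15.7%, the statement-style subject 57/773 = 7.4% → the personalized subject
Overall: the personalized subject 111/539 = 20.6%, the statement-style subject 94/828 = 11.4% → the personalized subject
The personalized subject wins overall and in every recipient group — no reversal.

Yes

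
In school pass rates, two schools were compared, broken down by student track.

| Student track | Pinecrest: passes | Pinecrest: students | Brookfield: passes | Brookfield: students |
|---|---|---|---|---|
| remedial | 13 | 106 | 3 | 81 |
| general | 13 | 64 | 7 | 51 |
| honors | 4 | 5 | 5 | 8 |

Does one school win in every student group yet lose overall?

No

Remedial: Pinecrest 13/106 = 12.3%, Brookfield 3/81 = 3.7% → Pinecrest
General: Pinecrest 13/64 = 20.3%, Brookfield 7/51 = 13.7% → Pinecrest
Honors: Pinecrest 4/5 = 80.0%, Brookfield 5/8 = 62.5% → Pinecrest
Overall: Pinecrest 30/175 = 17.1%, Brookfield 15/140 = 10.7% → Pinecrest
Pinecrest wins overall and in every student group — no reversal.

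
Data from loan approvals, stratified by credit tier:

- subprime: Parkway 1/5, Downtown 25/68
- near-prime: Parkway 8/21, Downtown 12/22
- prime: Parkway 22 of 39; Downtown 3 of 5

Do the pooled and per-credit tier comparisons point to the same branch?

No

Subprime: Parkway 1/5 = 20.0%, Downtown 25/68 = 36.8% → Downtown
Near-prime: Parkway 8/21 = 38.1%, Downtown 12/22 = 54.5% → Downtown
Prime: Parkway 22/39 = 56.4%, Downtown 3/5 = 60.0% → Downtown
Overall: Parkway 31/65 = 47.7%, Downtown 40/95 = 42.1% → Parkway
Downtown wins each credit group but Parkway wins overall — the comparison reverses. Downtown's applications skew toward subprime, which has a lower base rate.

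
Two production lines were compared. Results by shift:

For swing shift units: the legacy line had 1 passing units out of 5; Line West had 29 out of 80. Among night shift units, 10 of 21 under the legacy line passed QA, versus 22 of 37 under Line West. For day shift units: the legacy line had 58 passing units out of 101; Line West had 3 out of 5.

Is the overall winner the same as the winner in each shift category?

No

Swing shift: the legacy line 1/5 = 20.0%, Line West 29/80 = 36.2% → Line West
Night shift: the legacy line 10/21 = 47.6%, Line West 22/37 = 59.5% → Line West
Day shift: the legacy line 58/101 = 57.4%, Line West 3/5 = 60.0% → Line West
Overall: the legacy line 69/127 = 54.3%, Line West 54/122 = 44.3% → the legacy line
Line West wins each shift group but the legacy line wins overall — the comparison reverses. Line West's units skew toward swing shift, which has a lower base rate.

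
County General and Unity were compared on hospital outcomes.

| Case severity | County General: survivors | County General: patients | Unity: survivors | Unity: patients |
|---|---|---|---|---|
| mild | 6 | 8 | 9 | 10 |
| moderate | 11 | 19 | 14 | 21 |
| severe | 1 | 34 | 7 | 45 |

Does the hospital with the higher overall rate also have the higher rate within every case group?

Yes

Mild: County General 6/8 = 75.0%, Unity 9/10 = 90.0% → Unity
Moderate: County General 11/19 = 57.9%, Unity 14/21 = 66.7% → Unity
Severe: County General 1/34 = 2.9%, Unity 7/45 = 15.6% → Unity
Overall: County General 18/61 = 29.5%, Unity 30/76 = 39.5% → Unity
Unity wins overall and in every case group — no reversal.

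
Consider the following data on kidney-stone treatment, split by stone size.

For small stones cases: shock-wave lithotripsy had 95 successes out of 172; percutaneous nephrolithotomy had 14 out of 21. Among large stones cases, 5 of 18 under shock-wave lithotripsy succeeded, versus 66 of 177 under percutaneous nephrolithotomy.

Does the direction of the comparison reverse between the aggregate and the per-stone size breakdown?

Yes

Small stones: shock-wave lithotripsy 95/172 = 55.2%, percutaneous nephrolithotomy 14/21 = 66.7% → percutaneous nephrolithotomy
Large stones: shock-wave lithotripsy 5/18 = 27.8%, percutaneous nephrolithotomy 66/177 = 37.3% → percutaneous nephrolithotomy
Overall: shock-wave lithotripsy 100/190 = 52.6%, percutaneous nephrolithotomy 80/198 = 40.4% → shock-wave lithotripsy
Percutaneous nephrolithotomy wins each stone group but shock-wave lithotripsy wins overall — the comparison reverses. Percutaneous nephrolithotomy's cases skew toward large stones, which has a lower base rate.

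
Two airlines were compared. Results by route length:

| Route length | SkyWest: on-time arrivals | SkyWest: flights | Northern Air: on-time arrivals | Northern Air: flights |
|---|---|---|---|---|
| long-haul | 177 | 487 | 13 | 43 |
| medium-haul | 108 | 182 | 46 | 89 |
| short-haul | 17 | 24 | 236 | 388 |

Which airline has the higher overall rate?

Long-haul: SkyWest 177/487 = 36.3%, Northern Air 13/43 = 30.2% → SkyWest
Medium-haul: SkyWest 108/182 = 59.3%, Northern Air 46/89 = 51.7% → SkyWest
Short-haul: SkyWest 17/24 = 70.8%, Northern Air 236/388 = 60.8% → SkyWest
Overall: SkyWest 302/693 = 43.6%, Northern Air 295/520 = 56.7% → Northern Air
(SkyWest wins every route group but Northern Air wins overall — SkyWest's flights skew toward the low-rate long-haul group.)

Northern Air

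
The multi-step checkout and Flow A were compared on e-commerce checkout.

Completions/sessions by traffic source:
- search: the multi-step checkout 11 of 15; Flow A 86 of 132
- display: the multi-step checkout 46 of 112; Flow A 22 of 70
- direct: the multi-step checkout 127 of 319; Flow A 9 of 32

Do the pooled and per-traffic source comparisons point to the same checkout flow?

No

Search: the multi-step checkout 11/15 = 73.3%, Flow A 86/132 = 65.2% → the multi-step checkout
Display: the multi-step checkout 46/112 = 41.1%, Flow A 22/70 = 31.4% → the multi-step checkout
Direct: the multi-step checkout 127/319 = 39.8%, Flow A 9/32 = 28.1% → the multi-step checkout
Overall: the multi-step checkout 184/446 = 41.3%, Flow A 117/234 = 50.0% → Flow A
The multi-step checkout wins each traffic group but Flow A wins overall — the comparison reverses. The multi-step checkout's sessions skew toward direct, which has a lower base rate.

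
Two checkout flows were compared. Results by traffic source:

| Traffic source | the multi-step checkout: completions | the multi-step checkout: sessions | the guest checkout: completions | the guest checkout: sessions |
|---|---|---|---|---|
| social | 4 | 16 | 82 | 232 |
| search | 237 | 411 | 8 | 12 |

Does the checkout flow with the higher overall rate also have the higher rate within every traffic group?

No

Social: the multi-step checkout 4/16 = 25.0%, the guest checkout 82/232 = 35.3% → the guest checkout
Search: the multi-step checkout 237/411 = 57.7%, the guest checkout 8/12 = 66.7% → the guest checkout
Overall: the multi-step checkout 241/427 = 56.4%, the guest checkout 90/244 = 36.9% → the multi-step checkout
The guest checkout wins each traffic group but the multi-step checkout wins overall — the comparison reverses. The guest checkout's sessions skew toward social, which has a lower base rate.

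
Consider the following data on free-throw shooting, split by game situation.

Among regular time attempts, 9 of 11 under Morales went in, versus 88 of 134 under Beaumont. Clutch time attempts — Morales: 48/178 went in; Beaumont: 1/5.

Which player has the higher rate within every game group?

Morales

Regular time: Morales 9/11 = 81.8%, Beaumont 88/134 = 65.7% → Morales
Clutch time: Morales 48/178 = 27.0%, Beaumont 1/5 = 20.0% → Morales
Morales has the higher rate in both groups.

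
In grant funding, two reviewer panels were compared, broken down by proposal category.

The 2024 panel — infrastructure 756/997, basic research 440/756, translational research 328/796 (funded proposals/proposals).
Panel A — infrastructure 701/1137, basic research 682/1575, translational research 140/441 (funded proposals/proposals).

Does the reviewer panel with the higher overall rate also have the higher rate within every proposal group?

Infrastructure: the 2024 panel 756/997 = 75.8%, Panel A 701/1137 = 61.7% → the 2024 panel
Basic research: the 2024 panel 440/756 = 58.2%, Panel A 682/1575 = 43.3% → the 2024 panel
Translational research: the 2024 panel 328/796 = 41.2%, Panel A 140/441 = 31.7% → the 2024 panel
Overall: the 2024 panel 1524/2549 = 59.8%, Panel A 1523/3153 = 48.3% → the 2024 panel
The 2024 panel wins overall and in every proposal group — no reversal.

Yes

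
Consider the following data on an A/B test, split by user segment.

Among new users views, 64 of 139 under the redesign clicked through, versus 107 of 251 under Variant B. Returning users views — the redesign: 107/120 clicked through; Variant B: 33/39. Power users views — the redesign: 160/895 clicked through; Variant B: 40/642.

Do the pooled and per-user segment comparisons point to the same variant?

New users: the redesign 64/139 = 46.0%, Variant B 107/251 = 42.6% → the redesign
Returning users: the redesign 107/120 = 89.2%, Variant B 33/39 = 84.6% → the redesign
Power users: the redesign 160/895 = 17.9%, Variant B 40/642 = 6.2% → the redesign
Overall: the redesign 331/1154 = 28.7%, Variant B 180/932 = 19.3% → the redesign
The redesign wins overall and in every user group — no reversal.

Yes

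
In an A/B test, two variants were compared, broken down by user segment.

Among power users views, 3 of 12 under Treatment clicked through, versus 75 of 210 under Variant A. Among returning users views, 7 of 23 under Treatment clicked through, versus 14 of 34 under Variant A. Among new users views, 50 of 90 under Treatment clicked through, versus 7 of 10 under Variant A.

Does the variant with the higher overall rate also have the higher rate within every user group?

Power users: Treatment 3/12 = 25.0%, Variant A 75/210 = 35.7% → Variant A
Returning users: Treatment 7/23 = 30.4%, Variant A 14/34 = 41.2% → Variant A
New users: Treatment 50/90 = 55.6%, Variant A 7/10 = 70.0% → Variant A
Overall: Treatment 60/125 = 48.0%, Variant A 96/254 = 37.8% → Treatment
Variant A wins each user group but Treatment wins overall — the comparison reverses. Variant A's views skew toward power users, which has a lower base rate.

No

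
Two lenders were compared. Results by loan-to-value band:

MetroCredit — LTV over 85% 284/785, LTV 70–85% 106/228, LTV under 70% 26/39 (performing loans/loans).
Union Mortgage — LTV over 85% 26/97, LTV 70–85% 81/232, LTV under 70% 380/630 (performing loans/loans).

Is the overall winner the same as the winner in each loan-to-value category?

No

LTV over 85%: MetroCredit 284/785 = 36.2%, Union Mortgage 26/97 = 26.8% → MetroCredit
LTV 70–85%: MetroCredit 106/228 = 46.5%, Union Mortgage 81/232 = 34.9% → MetroCredit
LTV under 70%: MetroCredit 26/39 = 66.7%, Union Mortgage 380/630 = 60.3% → MetroCredit
Overall: MetroCredit 416/1052 = 39.5%, Union Mortgage 487/959 = 50.8% → Union Mortgage
MetroCredit wins each loan-to-value group but Union Mortgage wins overall — the comparison reverses. MetroCredit's loans skew toward LTV over 85%, which has a lower base rate.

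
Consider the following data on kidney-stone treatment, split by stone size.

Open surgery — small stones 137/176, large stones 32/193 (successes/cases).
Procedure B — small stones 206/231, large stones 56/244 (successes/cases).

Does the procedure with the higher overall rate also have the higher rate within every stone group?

Small stones: open surgery 137/176 = 77.8%, Procedure B 206/231 = 89.2% → Procedure B
Large stones: open surgery 32/193 = 16.6%, Procedure B 56/244 = 23.0% → Procedure B
Overall: open surgery 169/369 = 45.8%, Procedure B 262/475 = 55.2% → Procedure B
Procedure B wins overall and in every stone group — no reversal.

Yes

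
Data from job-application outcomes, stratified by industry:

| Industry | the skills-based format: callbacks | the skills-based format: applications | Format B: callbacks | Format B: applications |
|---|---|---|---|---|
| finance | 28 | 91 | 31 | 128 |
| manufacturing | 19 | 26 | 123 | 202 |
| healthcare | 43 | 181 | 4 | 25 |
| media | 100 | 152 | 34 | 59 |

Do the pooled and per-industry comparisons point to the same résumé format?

No

Finance: the skills-based format 28/91 = 30.8%, Format B 31/128 = 24.2% → the skills-based format
Manufacturing: the skills-based format 19/26 = 73.1%, Format B 123/202 = 60.9% → the skills-based format
Healthcare: the skills-based format 43/181 = 23.8%, Format B 4/25 = 16.0% → the skills-based format
Media: the skills-based format 100/152 = 65.8%, Format B 34/59 = 57.6% → the skills-based format
Overall: the skills-based format 190/450 = 42.2%, Format B 192/414 = 46.4% → Format B
The skills-based format wins each industry group but Format B wins overall — the comparison reverses. The skills-based format's applications skew toward healthcare, which has a lower base rate.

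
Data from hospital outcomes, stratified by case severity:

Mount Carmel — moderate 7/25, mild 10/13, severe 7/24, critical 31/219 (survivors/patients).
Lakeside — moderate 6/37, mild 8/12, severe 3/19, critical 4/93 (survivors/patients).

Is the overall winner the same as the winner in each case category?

Moderate: Mount Carmel 7/25 = 28.0%, Lakeside 6/37 = 16.2% → Mount Carmel
Mild: Mount Carmel 10/13 = 76.9%, Lakeside 8/12 = 66.7% → Mount Carmel
Severe: Mount Carmel 7/24 = 29.2%, Lakeside 3/19 = 15.8% → Mount Carmel
Critical: Mount Carmel 31/219 = 14.2%, Lakeside 4/93 = 4.3% → Mount Carmel
Overall: Mount Carmel 55/281 = 19.6%, Lakeside 21/161 = 13.0% → Mount Carmel
Mount Carmel wins overall and in every case group — no reversal.

Yes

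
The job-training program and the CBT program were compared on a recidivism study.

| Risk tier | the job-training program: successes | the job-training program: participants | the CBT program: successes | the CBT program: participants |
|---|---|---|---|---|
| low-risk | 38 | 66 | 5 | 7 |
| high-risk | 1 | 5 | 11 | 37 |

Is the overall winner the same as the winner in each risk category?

No

Low-risk: the job-training program 38/66 = 57.6%, the CBT program 5/7 = 71.4% → the CBT program
High-risk: the job-training program 1/5 = 20.0%, the CBT program 11/37 = 29.7% → the CBT program
Overall: the job-training program 39/71 = 54.9%, the CBT program 16/44 = 36.4% → the job-training program
The CBT program wins each risk group but the job-training program wins overall — the comparison reverses. The CBT program's participants skew toward high-risk, which has a lower base rate.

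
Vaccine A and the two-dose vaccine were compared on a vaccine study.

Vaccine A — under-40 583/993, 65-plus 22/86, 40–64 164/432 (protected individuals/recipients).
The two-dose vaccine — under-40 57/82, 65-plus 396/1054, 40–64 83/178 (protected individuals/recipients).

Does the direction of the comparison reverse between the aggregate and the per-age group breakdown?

Under-40: Vaccine A 583/993 = 58.7%, the two-dose vaccine 57/82 = 69.5% → the two-dose vaccine
65-plus: Vaccine A 22/86 = 25.6%, the two-dose vaccine 396/1054 = 37.6% → the two-dose vaccine
40–64: Vaccine A 164/432 = 38.0%, the two-dose vaccine 83/178 = 46.6% → the two-dose vaccine
Overall: Vaccine A 769/1511 = 50.9%, the two-dose vaccine 536/1314 = 40.8% → Vaccine A
The two-dose vaccine wins each age group but Vaccine A wins overall — the comparison reverses. The two-dose vaccine's recipients skew toward 65-plus, which has a lower base rate.

Yes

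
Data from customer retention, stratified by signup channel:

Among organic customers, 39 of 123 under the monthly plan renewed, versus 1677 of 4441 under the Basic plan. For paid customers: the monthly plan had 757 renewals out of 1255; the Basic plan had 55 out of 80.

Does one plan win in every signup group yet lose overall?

Organic: the monthly plan 39/123 = 31.7%, the Basic plan 1677/4441 = 37.8% → the Basic plan
Paid: the monthly plan 757/1255 = 60.3%, the Basic plan 55/80 = 68.8% → the Basic plan
Overall: the monthly plan 796/1378 = 57.8%, the Basic plan 1732/4521 = 38.3% → the monthly plan
The Basic plan wins each signup group but the monthly plan wins overall — the comparison reverses. The Basic plan's customers skew toward organic, which has a lower base rate.

Yes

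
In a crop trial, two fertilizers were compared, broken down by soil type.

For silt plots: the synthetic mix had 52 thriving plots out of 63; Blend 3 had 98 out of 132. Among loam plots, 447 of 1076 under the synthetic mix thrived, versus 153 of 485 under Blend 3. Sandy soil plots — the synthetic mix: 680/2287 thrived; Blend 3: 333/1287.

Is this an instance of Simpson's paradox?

Silt: the synthetic mix 52/63 = 82.5%, Blend 3 98/132 = 74.2% → the synthetic mix
Loam: the synthetic mix 447/1076 = 41.5%, Blend 3 153/485 = 31.5% → the synthetic mix
Sandy soil: the synthetic mix 680/2287 = 29.7%, Blend 3 333/1287 = 25.9% → the synthetic mix
Overall: the synthetic mix 1179/3426 = 34.4%, Blend 3 584/1904 = 30.7% → the synthetic mix
The synthetic mix wins overall and in every soil group — no reversal.

No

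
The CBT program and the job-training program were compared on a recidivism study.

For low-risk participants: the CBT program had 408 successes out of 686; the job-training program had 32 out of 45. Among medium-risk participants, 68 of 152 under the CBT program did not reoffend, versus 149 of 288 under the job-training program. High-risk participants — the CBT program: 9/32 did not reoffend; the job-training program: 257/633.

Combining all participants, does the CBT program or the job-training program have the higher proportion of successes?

the CBT program

Low-risk: the CBT program 408/686 = 59.5%, the job-training program 32/45 = 71.1% → the job-training program
Medium-risk: the CBT program 68/152 = 44.7%, the job-training program 149/288 = 51.7% → the job-training program
High-risk: the CBT program 9/32 = 28.1%, the job-training program 257/633 = 40.6% → the job-training program
Overall: the CBT program 485/870 = 55.7%, the job-training program 438/966 = 45.3% → the CBT program
(The job-training program wins every risk group but the CBT program wins overall — the job-training program's participants skew toward the low-rate high-risk group.)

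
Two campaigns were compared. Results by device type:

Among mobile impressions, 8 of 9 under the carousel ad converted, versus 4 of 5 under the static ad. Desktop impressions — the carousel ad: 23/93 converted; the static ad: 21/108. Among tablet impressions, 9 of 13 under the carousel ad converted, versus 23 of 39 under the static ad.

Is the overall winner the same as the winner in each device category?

Mobile: the carousel ad 8/9 = 88.9%, the static ad 4/5 = 80.0% → the carousel ad
Desktop: the carousel ad 23/93 = 24.7%, the static ad 21/108 = 19.4% → the carousel ad
Tablet: the carousel ad 9/13 = 69.2%, the static ad 23/39 = 59.0% → the carousel ad
Overall: the carousel ad 40/115 = 34.8%, the static ad 48/152 = 31.6% → the carousel ad
The carousel ad wins overall and in every device group — no reversal.

Yes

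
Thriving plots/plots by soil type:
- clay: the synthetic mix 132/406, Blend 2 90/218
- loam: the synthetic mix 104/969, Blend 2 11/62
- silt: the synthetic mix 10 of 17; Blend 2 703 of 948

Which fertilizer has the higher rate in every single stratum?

Clay: the synthetic mix 132/406 = 32.5%, Blend 2 90/218 = 41.3% → Blend 2
Loam: the synthetic mix 104/969 = 10.7%, Blend 2 11/62 = 17.7% → Blend 2
Silt: the synthetic mix 10/17 = 58.8%, Blend 2 703/948 = 74.2% → Blend 2
Blend 2 has the higher rate in all 3 groups.

Blend 2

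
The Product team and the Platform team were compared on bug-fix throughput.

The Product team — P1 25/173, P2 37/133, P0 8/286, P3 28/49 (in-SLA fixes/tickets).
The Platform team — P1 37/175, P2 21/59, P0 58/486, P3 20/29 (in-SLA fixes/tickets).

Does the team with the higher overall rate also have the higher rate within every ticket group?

P1: the Product team 25/173 = 14.5%, the Platform team 37/175 = 21.1% → the Platform team
P2: the Product team 37/133 = 27.8%, the Platform team 21/59 = 35.6% → the Platform team
P0: the Product team 8/286 = 2.8%, the Platform team 58/486 = 11.9% → the Platform team
P3: the Product team 28/49 = 57.1%, the Platform team 20/29 = 69.0% → the Platform team
Overall: the Product team 98/641 = 15.3%, the Platform team 136/749 = 18.2% → the Platform team
The Platform team wins overall and in every ticket group — no reversal.

Yes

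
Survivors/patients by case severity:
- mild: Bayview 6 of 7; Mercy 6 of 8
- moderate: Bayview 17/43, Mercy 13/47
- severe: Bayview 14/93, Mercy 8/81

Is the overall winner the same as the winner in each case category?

Yes

Mild: Bayview 6/7 = 85.7%, Mercy 6/8 = 75.0% → Bayview
Moderate: Bayview 17/43 = 39.5%, Mercy 13/47 = 27.7% → Bayview
Severe: Bayview 14/93 = 15.1%, Mercy 8/81 = 9.9% → Bayview
Overall: Bayview 37/143 = 25.9%, Mercy 27/136 = 19.9% → Bayview
Bayview wins overall and in every case group — no reversal.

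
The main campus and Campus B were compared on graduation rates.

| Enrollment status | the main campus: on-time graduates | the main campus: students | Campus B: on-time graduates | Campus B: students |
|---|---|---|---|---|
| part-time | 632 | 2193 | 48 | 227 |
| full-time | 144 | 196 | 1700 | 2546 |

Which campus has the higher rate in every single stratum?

the main campus

Part-time: the main campus 632/2193 = 28.8%, Campus B 48/227 = 21.1% → the main campus
Full-time: the main campus 144/196 = 73.5%, Campus B 1700/2546 = 66.8% → the main campus
The main campus has the higher rate in both groups.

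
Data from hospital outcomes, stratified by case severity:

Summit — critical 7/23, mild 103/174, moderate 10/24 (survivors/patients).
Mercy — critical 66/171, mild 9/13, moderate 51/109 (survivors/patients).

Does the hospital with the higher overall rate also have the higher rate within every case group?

No

Critical: Summit 7/23 = 30.4%, Mercy 66/171 = 38.6% → Mercy
Mild: Summit 103/174 = 59.2%, Mercy 9/13 = 69.2% → Mercy
Moderate: Summit 10/24 = 41.7%, Mercy 51/109 = 46.8% → Mercy
Overall: Summit 120/221 = 54.3%, Mercy 126/293 = 43.0% → Summit
Mercy wins each case group but Summit wins overall — the comparison reverses. Mercy's patients skew toward critical, which has a lower base rate.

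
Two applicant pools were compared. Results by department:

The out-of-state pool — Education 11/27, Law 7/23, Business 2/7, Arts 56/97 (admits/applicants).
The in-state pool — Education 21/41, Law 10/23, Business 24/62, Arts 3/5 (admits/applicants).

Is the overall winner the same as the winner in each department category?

Education: the out-of-state pool 11/27 = 40.7%, the in-state pool 21/41 = 51.2% → the in-state pool
Law: the out-of-state pool 7/23 = 30.4%, the in-state pool 10/23 = 43.5% → the in-state pool
Business: the out-of-state pool 2/7 = 28.6%, the in-state pool 24/62 = 38.7% → the in-state pool
Arts: the out-of-state pool 56/97 = 57.7%, the in-state pool 3/5 = 60.0% → the in-state pool
Overall: the out-of-state pool 76/154 = 49.4%, the in-state pool 58/131 = 44.3% → the out-of-state pool
The in-state pool wins each department group but the out-of-state pool wins overall — the comparison reverses. The in-state pool's applicants skew toward Business, which has a lower base rate.

No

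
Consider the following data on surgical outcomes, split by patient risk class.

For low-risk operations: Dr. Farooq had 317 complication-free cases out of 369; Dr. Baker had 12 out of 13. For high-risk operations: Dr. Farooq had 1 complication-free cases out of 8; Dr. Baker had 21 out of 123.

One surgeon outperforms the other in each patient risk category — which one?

Low-risk: Dr. Farooq 317/369 = 85.9%, Dr. Baker 12/13 = 92.3% → Dr. Baker
High-risk: Dr. Farooq 1/8 = 12.5%, Dr. Baker 21/123 = 17.1% → Dr. Baker
Dr. Baker has the higher rate in both groups.

Dr. Baker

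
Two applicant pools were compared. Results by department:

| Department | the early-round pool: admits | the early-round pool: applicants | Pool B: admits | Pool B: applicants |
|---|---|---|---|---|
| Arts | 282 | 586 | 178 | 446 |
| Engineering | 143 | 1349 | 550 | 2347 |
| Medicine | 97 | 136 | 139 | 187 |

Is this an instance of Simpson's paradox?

No

Arts: the early-round pool 282/586 = 48.1%, Pool B 178/446 = 39.9% → the early-round pool
Engineering: the early-round pool 143/1349 = 10.6%, Pool B 550/2347 = 23.4% → Pool B
Medicine: the early-round pool 97/136 = 71.3%, Pool B 139/187 = 74.3% → Pool B
Overall: the early-round pool 522/2071 = 25.2%, Pool B 867/2980 = 29.1% → Pool B
Neither sweeps: the early-round pool wins 1 of 3 groups, Pool B wins 2. Pool B wins overall but not every group — no Simpson reversal.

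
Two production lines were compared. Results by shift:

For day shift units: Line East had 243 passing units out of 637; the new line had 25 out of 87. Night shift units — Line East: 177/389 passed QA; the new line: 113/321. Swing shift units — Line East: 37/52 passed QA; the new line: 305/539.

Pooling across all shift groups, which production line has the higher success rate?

Day shift: Line East 243/637 = 38.1%, the new line 25/87 = 28.7% → Line East
Night shift: Line East 177/389 = 45.5%, the new line 113/321 = 35.2% → Line East
Swing shift: Line East 37/52 = 71.2%, the new line 305/539 = 56.6% → Line East
Overall: Line East 457/1078 = 42.4%, the new line 443/947 = 46.8% → the new line
(Line East wins every shift group but the new line wins overall — Line East's units skew toward the low-rate day shift group.)

the new line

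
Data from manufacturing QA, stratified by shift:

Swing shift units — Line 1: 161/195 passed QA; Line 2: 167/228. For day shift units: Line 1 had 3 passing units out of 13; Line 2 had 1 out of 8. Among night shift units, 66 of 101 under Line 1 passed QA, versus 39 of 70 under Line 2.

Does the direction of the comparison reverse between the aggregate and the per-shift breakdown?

No

Swing shift: Line 1 161/195 = 82.6%, Line 2 167/228 = 73.2% → Line 1
Day shift: Line 1 3/13 = 23.1%, Line 2 1/8 = 12.5% → Line 1
Night shift: Line 1 66/101 = 65.3%, Line 2 39/70 = 55.7% → Line 1
Overall: Line 1 230/309 = 74.4%, Line 2 207/306 = 67.6% → Line 1
Line 1 wins overall and in every shift group — no reversal.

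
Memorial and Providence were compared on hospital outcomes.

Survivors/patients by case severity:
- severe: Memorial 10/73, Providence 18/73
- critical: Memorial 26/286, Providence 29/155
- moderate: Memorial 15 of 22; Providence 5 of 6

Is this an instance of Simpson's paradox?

No

Severe: Memorial 10/73 = 13.7%, Providence 18/73 = 24.7% → Providence
Critical: Memorial 26/286 = 9.1%, Providence 29/155 = 18.7% → Providence
Moderate: Memorial 15/22 = 68.2%, Providence 5/6 = 83.3% → Providence
Overall: Memorial 51/381 = 13.4%, Providence 52/234 = 22.2% → Providence
Providence wins overall and in every case group — no reversal.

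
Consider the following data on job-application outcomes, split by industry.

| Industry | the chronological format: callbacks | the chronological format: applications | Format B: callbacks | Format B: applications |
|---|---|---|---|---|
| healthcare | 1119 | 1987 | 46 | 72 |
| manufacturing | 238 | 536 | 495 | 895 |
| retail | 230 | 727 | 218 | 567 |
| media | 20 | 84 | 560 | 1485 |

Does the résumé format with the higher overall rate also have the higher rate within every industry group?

Healthcare: the chronological format 1119/1987 = 56.3%, Format B 46/72 = 63.9% → Format B
Manufacturing: the chronological format 238/536 = 44.4%, Format B 495/895 = 55.3% → Format B
Retail: the chronological format 230/727 = 31.6%, Format B 218/567 = 38.4% → Format B
Media: the chronological format 20/84 = 23.8%, Format B 560/1485 = 37.7% → Format B
Overall: the chronological format 1607/3334 = 48.2%, Format B 1319/3019 = 43.7% → the chronological format
Format B wins each industry group but the chronological format wins overall — the comparison reverses. Format B's applications skew toward media, which has a lower base rate.

No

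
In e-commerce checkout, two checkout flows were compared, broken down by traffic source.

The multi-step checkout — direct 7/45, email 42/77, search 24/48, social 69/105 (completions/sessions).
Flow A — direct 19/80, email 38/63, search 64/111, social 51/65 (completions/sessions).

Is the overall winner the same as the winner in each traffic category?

Direct: the multi-step checkout 7/45 = 15.6%, Flow A 19/80 = 23.8% → Flow A
Email: the multi-step checkout 42/77 = 54.5%, Flow A 38/63 = 60.3% → Flow A
Search: the multi-step checkout 24/48 = 50.0%, Flow A 64/111 = 57.7% → Flow A
Social: the multi-step checkout 69/105 = 65.7%, Flow A 51/65 = 78.5% → Flow A
Overall: the multi-step checkout 142/275 = 51.6%, Flow A 172/319 = 53.9% → Flow A
Flow A wins overall and in every traffic group — no reversal.

Yes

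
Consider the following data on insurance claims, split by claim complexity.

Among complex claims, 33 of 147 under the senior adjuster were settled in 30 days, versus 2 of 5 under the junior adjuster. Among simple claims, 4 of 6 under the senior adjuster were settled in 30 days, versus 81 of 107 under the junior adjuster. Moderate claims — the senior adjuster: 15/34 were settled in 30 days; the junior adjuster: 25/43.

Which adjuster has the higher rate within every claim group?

Complex: the senior adjuster 33/147 = 22.4%, the junior adjuster 2/5 = 40.0% → the junior adjuster
Simple: the senior adjuster 4/6 = 66.7%, the junior adjuster 81/107 = 75.7% → the junior adjuster
Moderate: the senior adjuster 15/34 = 44.1%, the junior adjuster 25/43 = 58.1% → the junior adjuster
The junior adjuster has the higher rate in all 3 groups.

the junior adjuster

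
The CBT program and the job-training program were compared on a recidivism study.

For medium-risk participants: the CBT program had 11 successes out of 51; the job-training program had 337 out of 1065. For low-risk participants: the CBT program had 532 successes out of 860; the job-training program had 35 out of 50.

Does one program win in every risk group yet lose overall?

Yes

Medium-risk: the CBT program 11/51 = 21.6%, the job-training program 337/1065 = 31.6% → the job-training program
Low-risk: the CBT program 532/860 = 61.9%, the job-training program 35/50 = 70.0% → the job-training program
Overall: the CBT program 543/911 = 59.6%, the job-training program 372/1115 = 33.4% → the CBT program
The job-training program wins each risk group but the CBT program wins overall — the comparison reverses. The job-training program's participants skew toward medium-risk, which has a lower base rate.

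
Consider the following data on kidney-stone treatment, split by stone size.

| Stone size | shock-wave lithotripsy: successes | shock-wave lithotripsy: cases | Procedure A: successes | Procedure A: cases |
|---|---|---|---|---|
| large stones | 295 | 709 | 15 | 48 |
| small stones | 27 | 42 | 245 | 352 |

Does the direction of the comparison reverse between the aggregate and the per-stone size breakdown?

No

Large stones: shock-wave lithotripsy 295/709 = 41.6%, Procedure A 15/48 = 31.2% → shock-wave lithotripsy
Small stones: shock-wave lithotripsy 27/42 = 64.3%, Procedure A 245/352 = 69.6% → Procedure A
Overall: shock-wave lithotripsy 322/751 = 42.9%, Procedure A 260/400 = 65.0% → Procedure A
Neither sweeps: shock-wave lithotripsy wins 1 of 2 groups, Procedure A wins 1. Procedure A wins overall but not every group — no Simpson reversal.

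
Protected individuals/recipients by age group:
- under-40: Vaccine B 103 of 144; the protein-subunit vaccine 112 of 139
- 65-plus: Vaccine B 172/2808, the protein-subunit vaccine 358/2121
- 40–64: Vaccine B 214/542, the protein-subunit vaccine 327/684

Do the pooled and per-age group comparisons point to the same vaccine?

Under-40: Vaccine B 103/144 = 71.5%, the protein-subunit vaccine 112/139 = 80.6% → the protein-subunit vaccine
65-plus: Vaccine B 172/2808 = 6.1%, the protein-subunit vaccine 358/2121 = 16.9% → the protein-subunit vaccine
40–64: Vaccine B 214/542 = 39.5%, the protein-subunit vaccine 327/684 = 47.8% → the protein-subunit vaccine
Overall: Vaccine B 489/3494 = 14.0%, the protein-subunit vaccine 797/2944 = 27.1% → the protein-subunit vaccine
The protein-subunit vaccine wins overall and in every age group — no reversal.

Yes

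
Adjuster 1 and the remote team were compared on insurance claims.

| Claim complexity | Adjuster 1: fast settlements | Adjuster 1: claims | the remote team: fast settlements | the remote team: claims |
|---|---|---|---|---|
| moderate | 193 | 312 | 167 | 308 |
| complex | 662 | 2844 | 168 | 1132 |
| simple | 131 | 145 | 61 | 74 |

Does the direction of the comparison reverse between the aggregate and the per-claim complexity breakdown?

No

Moderate: Adjuster 1 193/312 = 61.9%, the remote team 167/308 = 54.2% → Adjuster 1
Complex: Adjuster 1 662/2844 = 23.3%, the remote team 168/1132 = 14.8% → Adjuster 1
Simple: Adjuster 1 131/145 = 90.3%, the remote team 61/74 = 82.4% → Adjuster 1
Overall: Adjuster 1 986/3301 = 29.9%, the remote team 396/1514 = 26.2% → Adjuster 1
Adjuster 1 wins overall and in every claim group — no reversal.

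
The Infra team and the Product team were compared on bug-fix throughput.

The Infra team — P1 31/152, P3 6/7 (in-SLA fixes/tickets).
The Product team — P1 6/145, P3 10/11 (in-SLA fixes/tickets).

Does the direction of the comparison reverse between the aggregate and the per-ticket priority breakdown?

No

P1: the Infra team 31/152 = 20.4%, the Product team 6/145 = 4.1% → the Infra team
P3: the Infra team 6/7 = 85.7%, the Product team 10/11 = 90.9% → the Product team
Overall: the Infra team 37/159 = 23.3%, the Product team 16/156 = 10.3% → the Infra team
Neither sweeps: the Infra team wins 1 of 2 groups, the Product team wins 1. The Infra team wins overall but not every group — no Simpson reversal.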